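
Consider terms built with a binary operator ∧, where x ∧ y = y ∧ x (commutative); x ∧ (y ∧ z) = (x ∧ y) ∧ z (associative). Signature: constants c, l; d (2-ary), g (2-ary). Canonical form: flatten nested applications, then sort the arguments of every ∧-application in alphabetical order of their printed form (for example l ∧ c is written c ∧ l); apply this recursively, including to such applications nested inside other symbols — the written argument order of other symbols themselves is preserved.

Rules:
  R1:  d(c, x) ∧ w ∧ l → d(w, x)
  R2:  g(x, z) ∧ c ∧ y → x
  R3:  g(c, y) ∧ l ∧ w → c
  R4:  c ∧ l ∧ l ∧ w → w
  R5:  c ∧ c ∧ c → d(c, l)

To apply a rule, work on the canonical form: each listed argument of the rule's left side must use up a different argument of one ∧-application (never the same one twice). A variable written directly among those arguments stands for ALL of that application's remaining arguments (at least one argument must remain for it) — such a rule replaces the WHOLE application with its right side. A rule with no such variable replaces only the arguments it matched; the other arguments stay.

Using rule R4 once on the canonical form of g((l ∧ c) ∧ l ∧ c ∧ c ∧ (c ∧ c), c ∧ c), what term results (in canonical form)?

Canonical form:  g(c ∧ c ∧ c ∧ c ∧ c ∧ l ∧ l, c ∧ c)
Apply R4:  consuming c, l, l;  w := c ∧ c ∧ c ∧ c
The variable takes the whole remainder — replace the entire application.
Result:  g(c ∧ c ∧ c ∧ c, c ∧ c)

Answer: g(c ∧ c ∧ c ∧ c, c ∧ c)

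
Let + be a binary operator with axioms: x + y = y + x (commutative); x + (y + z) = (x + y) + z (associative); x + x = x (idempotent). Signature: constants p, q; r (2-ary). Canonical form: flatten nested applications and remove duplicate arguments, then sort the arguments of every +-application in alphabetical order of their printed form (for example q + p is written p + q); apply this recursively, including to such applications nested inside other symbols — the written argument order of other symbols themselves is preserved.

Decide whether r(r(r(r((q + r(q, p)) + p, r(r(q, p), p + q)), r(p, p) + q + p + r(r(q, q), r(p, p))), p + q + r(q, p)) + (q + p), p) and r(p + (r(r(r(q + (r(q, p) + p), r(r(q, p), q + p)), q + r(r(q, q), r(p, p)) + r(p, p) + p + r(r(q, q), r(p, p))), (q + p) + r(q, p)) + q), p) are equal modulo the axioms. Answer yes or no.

Answer: yes — both canonical forms are r(p + q + r(r(r(p + q + r(q, p), r(r(q, p), p + q)), p + q + r(p, p) + r(r(q, q), r(p, p))), p + q + r(q, p)), p)

Derivation:
Left:  r(r(r(r((q + r(q, p)) + p, r(r(q, p), p + q)), r(p, p) + q + p + r(r(q, q), r(p, p))), p + q + r(q, p)) + (q + p), p)
  Work inside:  r(r(r((q + r(q, p)) + p, r(r(q, p), p + q)), r(p, p) + q + p + r(r(q, q), r(p, p))), p + q + r(q, p)) + (q + p)
  Merge nested applications:  r(r(r((q + r(q, p)) + p, r(r(q, p), p + q)), r(p, p) + q + p + r(r(q, q), r(p, p))), p + q + r(q, p)) + q + p
  Inside:  r(r(r((q + r(q, p)) + p, r(r(q, p), p + q)), r(p, p) + q + p + r(r(q, q), r(p, p))), p + q + r(q, p))  →  r(r(r(p + q + r(q, p), r(r(q, p), p + q)), p + q + r(p, p) + r(r(q, q), r(p, p))), p + q + r(q, p))
  Sort:  p + q + r(r(r(p + q + r(q, p), r(r(q, p), p + q)), p + q + r(p, p) + r(r(q, q), r(p, p))), p + q + r(q, p))
  Rebuild:  r(p + q + r(r(r(p + q + r(q, p), r(r(q, p), p + q)), p + q + r(p, p) + r(r(q, q), r(p, p))), p + q + r(q, p)), p)
Right:  r(p + (r(r(r(q + (r(q, p) + p), r(r(q, p), q + p)), q + r(r(q, q), r(p, p)) + r(p, p) + p + r(r(q, q), r(p, p))), (q + p) + r(q, p)) + q), p)
  Focus inside:  p + (r(r(r(q + (r(q, p) + p), r(r(q, p), q + p)), q + r(r(q, q), r(p, p)) + r(p, p) + p + r(r(q, q), r(p, p))), (q + p) + r(q, p)) + q)
  Flatten:  p + r(r(r(q + (r(q, p) + p), r(r(q, p), q + p)), q + r(r(q, q), r(p, p)) + r(p, p) + p + r(r(q, q), r(p, p))), (q + p) + r(q, p)) + q
  Simplify inside:  r(r(r(q + (r(q, p) + p), r(r(q, p), q + p)), q + r(r(q, q), r(p, p)) + r(p, p) + p + r(r(q, q), r(p, p))), (q + p) + r(q, p))  →  r(r(r(p + q + r(q, p), r(r(q, p), p + q)), p + q + r(p, p) + r(r(q, q), r(p, p))), p + q + r(q, p))
  Sort:  p + q + r(r(r(p + q + r(q, p), r(r(q, p), p + q)), p + q + r(p, p) + r(r(q, q), r(p, p))), p + q + r(q, p))
  Reassemble:  r(p + q + r(r(r(p + q + r(q, p), r(r(q, p), p + q)), p + q + r(p, p) + r(r(q, q), r(p, p))), p + q + r(q, p)), p)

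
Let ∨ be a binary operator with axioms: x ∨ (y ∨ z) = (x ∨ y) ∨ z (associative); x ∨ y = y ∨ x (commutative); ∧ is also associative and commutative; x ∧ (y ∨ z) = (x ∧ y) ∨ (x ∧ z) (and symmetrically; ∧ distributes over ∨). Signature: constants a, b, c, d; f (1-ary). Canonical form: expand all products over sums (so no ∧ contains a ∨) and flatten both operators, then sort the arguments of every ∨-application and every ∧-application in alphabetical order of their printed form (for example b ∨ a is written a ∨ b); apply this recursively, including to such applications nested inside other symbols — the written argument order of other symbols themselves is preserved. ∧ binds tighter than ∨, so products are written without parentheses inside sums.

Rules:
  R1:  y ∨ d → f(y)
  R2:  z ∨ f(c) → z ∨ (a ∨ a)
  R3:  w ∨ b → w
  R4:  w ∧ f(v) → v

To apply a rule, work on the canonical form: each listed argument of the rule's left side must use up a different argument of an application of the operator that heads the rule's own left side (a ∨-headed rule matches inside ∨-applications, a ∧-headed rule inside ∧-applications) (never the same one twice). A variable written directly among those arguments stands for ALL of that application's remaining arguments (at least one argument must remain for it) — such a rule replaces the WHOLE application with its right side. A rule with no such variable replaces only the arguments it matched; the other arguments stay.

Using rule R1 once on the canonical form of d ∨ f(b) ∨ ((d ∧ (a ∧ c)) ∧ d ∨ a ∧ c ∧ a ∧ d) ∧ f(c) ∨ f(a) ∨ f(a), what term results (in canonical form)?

Answer: f(a ∧ a ∧ c ∧ d ∧ f(c) ∨ a ∧ c ∧ d ∧ d ∧ f(c) ∨ f(a) ∨ f(a) ∨ f(b))

Derivation:
Canonical form:  a ∧ a ∧ c ∧ d ∧ f(c) ∨ a ∧ c ∧ d ∧ d ∧ f(c) ∨ d ∨ f(a) ∨ f(a) ∨ f(b)
Match R1:  consume d;  y := a ∧ a ∧ c ∧ d ∧ f(c) ∨ a ∧ c ∧ d ∧ d ∧ f(c) ∨ f(a) ∨ f(a) ∨ f(b)
The extension variable absorbs all remaining arguments, so the whole application is rewritten.
New term:  f(a ∧ a ∧ c ∧ d ∧ f(c) ∨ a ∧ c ∧ d ∧ d ∧ f(c) ∨ f(a) ∨ f(a) ∨ f(b))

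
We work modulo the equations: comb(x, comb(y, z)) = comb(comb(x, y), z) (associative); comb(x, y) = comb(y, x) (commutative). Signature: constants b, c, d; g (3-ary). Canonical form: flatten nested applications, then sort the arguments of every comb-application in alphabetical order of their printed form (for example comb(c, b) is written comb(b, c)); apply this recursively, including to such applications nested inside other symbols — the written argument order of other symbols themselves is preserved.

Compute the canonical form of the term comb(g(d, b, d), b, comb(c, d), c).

Flatten:  comb(g(d, b, d), b, c, d, c)
Sort arguments:  comb(b, c, c, d, g(d, b, d))

Answer: comb(b, c, c, d, g(d, b, d))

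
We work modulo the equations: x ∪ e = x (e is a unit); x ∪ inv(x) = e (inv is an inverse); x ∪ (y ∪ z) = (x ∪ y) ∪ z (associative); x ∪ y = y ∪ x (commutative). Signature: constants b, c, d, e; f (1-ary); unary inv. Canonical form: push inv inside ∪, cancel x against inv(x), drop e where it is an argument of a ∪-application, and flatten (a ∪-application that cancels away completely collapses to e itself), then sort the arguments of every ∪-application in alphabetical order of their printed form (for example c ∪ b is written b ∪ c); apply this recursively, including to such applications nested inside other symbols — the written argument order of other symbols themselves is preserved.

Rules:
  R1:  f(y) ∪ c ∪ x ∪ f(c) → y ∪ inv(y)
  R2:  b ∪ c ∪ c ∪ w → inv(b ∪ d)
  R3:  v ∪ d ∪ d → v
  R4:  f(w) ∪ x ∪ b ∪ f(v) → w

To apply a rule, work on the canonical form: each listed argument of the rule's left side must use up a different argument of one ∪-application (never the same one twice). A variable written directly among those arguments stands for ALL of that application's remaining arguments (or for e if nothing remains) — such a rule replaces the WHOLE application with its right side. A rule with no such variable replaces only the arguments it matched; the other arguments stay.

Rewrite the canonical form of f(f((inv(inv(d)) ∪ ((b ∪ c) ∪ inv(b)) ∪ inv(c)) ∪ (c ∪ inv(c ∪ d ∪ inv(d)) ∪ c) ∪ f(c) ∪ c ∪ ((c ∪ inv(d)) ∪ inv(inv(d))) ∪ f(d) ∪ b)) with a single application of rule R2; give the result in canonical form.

Answer: f(f(inv(b) ∪ inv(d)))

Derivation:
Canonical form:  f(f(b ∪ c ∪ c ∪ c ∪ d ∪ f(c) ∪ f(d)))
Apply R2:  consuming b, c, c;  w := c ∪ d ∪ f(c) ∪ f(d)
The variable takes the whole remainder — replace the entire application.
New term:  f(f(inv(b) ∪ inv(d)))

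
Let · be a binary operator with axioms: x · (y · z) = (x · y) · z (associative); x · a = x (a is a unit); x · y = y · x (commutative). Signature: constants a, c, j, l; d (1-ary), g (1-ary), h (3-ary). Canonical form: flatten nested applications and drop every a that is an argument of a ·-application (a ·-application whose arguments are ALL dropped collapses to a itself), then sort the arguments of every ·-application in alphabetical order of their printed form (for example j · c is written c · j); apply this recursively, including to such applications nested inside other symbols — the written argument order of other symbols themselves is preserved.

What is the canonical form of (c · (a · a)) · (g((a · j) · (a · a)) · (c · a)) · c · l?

Flatten:  c · a · a · g((a · j) · (a · a)) · c · a · c · l
Inside:  g((a · j) · (a · a))  →  g(j)
Unit:  drop a (×3)
Sort:  c · c · c · g(j) · l

Answer: c · c · c · g(j) · l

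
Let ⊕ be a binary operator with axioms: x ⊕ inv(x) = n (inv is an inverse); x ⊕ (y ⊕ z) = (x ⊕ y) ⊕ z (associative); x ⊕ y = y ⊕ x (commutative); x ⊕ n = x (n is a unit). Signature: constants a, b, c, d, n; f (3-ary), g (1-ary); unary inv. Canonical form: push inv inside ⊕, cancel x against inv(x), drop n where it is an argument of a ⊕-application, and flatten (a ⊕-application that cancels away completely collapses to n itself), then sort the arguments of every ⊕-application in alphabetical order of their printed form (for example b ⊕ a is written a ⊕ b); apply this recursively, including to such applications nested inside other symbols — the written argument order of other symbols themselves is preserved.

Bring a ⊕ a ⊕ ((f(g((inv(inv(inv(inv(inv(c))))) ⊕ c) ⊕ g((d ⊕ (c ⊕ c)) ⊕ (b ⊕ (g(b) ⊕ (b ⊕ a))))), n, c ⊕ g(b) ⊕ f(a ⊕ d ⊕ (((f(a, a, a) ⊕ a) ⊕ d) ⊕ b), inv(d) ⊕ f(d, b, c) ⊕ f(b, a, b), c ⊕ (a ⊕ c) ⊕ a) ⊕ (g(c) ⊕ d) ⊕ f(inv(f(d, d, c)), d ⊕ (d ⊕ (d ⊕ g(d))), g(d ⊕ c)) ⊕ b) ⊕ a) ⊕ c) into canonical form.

Push inv inside:  distribute inv over ⊕ and collapse double inv
Combine occurrences:  a ⊕ a ⊕ a ⊕ f(g(g(a ⊕ b ⊕ b ⊕ c ⊕ c ⊕ d ⊕ g(b))), n, b ⊕ c ⊕ d ⊕ f(a ⊕ a ⊕ b ⊕ d ⊕ d ⊕ f(a, a, a), f(b, a, b) ⊕ f(d, b, c) ⊕ inv(d), a ⊕ a ⊕ c ⊕ c) ⊕ f(inv(f(d, d, c)), d ⊕ d ⊕ d ⊕ g(d), g(c ⊕ d)) ⊕ g(b) ⊕ g(c)) ⊕ c
Order the arguments:  a ⊕ a ⊕ a ⊕ c ⊕ f(g(g(a ⊕ b ⊕ b ⊕ c ⊕ c ⊕ d ⊕ g(b))), n, b ⊕ c ⊕ d ⊕ f(a ⊕ a ⊕ b ⊕ d ⊕ d ⊕ f(a, a, a), f(b, a, b) ⊕ f(d, b, c) ⊕ inv(d), a ⊕ a ⊕ c ⊕ c) ⊕ f(inv(f(d, d, c)), d ⊕ d ⊕ d ⊕ g(d), g(c ⊕ d)) ⊕ g(b) ⊕ g(c))

Answer: a ⊕ a ⊕ a ⊕ c ⊕ f(g(g(a ⊕ b ⊕ b ⊕ c ⊕ c ⊕ d ⊕ g(b))), n, b ⊕ c ⊕ d ⊕ f(a ⊕ a ⊕ b ⊕ d ⊕ d ⊕ f(a, a, a), f(b, a, b) ⊕ f(d, b, c) ⊕ inv(d), a ⊕ a ⊕ c ⊕ c) ⊕ f(inv(f(d, d, c)), d ⊕ d ⊕ d ⊕ g(d), g(c ⊕ d)) ⊕ g(b) ⊕ g(c))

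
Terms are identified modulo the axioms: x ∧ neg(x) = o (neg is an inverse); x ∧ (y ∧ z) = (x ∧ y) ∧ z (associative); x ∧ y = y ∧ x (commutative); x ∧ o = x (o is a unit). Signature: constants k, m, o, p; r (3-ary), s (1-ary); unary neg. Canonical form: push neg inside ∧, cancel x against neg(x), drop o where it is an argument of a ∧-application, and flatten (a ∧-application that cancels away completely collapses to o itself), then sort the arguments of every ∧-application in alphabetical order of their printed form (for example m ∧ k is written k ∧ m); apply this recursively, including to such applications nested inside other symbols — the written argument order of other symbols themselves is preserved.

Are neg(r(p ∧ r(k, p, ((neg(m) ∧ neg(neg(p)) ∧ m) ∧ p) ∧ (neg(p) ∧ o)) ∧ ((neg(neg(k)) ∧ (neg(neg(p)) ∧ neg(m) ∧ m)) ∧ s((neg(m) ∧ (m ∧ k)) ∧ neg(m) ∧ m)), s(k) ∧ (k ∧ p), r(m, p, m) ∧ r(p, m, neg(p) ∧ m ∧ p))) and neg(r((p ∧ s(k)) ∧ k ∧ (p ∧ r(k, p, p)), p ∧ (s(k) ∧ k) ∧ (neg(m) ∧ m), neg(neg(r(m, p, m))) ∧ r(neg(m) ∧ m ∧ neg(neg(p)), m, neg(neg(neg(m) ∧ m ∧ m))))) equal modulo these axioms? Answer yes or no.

Answer: yes — both canonical forms are neg(r(k ∧ p ∧ p ∧ r(k, p, p) ∧ s(k), k ∧ p ∧ s(k), r(m, p, m) ∧ r(p, m, m)))

Derivation:
Left:  neg(r(p ∧ r(k, p, ((neg(m) ∧ neg(neg(p)) ∧ m) ∧ p) ∧ (neg(p) ∧ o)) ∧ ((neg(neg(k)) ∧ (neg(neg(p)) ∧ neg(m) ∧ m)) ∧ s((neg(m) ∧ (m ∧ k)) ∧ neg(m) ∧ m)), s(k) ∧ (k ∧ p), r(m, p, m) ∧ r(p, m, neg(p) ∧ m ∧ p)))
  Push neg inside:  distribute neg over ∧ and collapse double neg
  Combine occurrences:  neg(r(k ∧ p ∧ p ∧ r(k, p, p) ∧ s(k), k ∧ p ∧ s(k), r(m, p, m) ∧ r(p, m, m)))
Right:  neg(r((p ∧ s(k)) ∧ k ∧ (p ∧ r(k, p, p)), p ∧ (s(k) ∧ k) ∧ (neg(m) ∧ m), neg(neg(r(m, p, m))) ∧ r(neg(m) ∧ m ∧ neg(neg(p)), m, neg(neg(neg(m) ∧ m ∧ m)))))
  Push neg inside:  distribute neg over ∧ and collapse double neg
  Collect:  neg(r(k ∧ p ∧ p ∧ r(k, p, p) ∧ s(k), k ∧ p ∧ s(k), r(m, p, m) ∧ r(p, m, m)))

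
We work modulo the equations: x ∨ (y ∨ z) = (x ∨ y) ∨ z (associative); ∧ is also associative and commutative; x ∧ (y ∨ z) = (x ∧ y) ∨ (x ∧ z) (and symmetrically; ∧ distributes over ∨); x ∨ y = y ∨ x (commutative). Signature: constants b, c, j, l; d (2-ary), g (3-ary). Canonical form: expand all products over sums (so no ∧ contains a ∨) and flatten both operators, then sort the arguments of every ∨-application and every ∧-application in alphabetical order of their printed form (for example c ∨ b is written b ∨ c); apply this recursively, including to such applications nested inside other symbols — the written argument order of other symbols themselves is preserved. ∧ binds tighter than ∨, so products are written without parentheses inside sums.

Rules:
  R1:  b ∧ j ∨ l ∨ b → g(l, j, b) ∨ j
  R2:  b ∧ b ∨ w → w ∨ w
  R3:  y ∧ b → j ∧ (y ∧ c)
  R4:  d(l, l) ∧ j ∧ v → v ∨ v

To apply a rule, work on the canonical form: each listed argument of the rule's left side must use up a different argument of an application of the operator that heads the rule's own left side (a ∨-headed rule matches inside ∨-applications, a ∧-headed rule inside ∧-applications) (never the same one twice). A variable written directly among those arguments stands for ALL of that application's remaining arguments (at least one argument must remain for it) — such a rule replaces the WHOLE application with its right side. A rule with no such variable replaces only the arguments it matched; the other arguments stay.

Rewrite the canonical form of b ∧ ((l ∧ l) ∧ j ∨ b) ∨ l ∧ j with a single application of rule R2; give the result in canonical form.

Answer: b ∧ j ∧ l ∧ l ∨ b ∧ j ∧ l ∧ l ∨ j ∧ l ∨ j ∧ l

Derivation:
Canonical form:  b ∧ b ∨ b ∧ j ∧ l ∧ l ∨ j ∧ l
Match R2:  consume b ∧ b;  w := b ∧ j ∧ l ∧ l ∨ j ∧ l
The extension variable absorbs all remaining arguments, so the whole application is rewritten.
Giving:  b ∧ j ∧ l ∧ l ∨ b ∧ j ∧ l ∧ l ∨ j ∧ l ∨ j ∧ l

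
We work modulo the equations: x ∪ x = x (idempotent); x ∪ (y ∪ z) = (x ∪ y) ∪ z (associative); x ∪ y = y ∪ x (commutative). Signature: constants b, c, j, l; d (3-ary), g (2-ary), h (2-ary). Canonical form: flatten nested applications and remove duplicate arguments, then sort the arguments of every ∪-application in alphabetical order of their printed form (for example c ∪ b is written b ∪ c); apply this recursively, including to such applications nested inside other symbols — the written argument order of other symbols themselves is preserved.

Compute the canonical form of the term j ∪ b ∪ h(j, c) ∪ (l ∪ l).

Answer: b ∪ h(j, c) ∪ j ∪ l

Derivation:
Flatten:  j ∪ b ∪ h(j, c) ∪ l ∪ l
Deduplicate:  drop duplicate l
Sort arguments:  b ∪ h(j, c) ∪ j ∪ l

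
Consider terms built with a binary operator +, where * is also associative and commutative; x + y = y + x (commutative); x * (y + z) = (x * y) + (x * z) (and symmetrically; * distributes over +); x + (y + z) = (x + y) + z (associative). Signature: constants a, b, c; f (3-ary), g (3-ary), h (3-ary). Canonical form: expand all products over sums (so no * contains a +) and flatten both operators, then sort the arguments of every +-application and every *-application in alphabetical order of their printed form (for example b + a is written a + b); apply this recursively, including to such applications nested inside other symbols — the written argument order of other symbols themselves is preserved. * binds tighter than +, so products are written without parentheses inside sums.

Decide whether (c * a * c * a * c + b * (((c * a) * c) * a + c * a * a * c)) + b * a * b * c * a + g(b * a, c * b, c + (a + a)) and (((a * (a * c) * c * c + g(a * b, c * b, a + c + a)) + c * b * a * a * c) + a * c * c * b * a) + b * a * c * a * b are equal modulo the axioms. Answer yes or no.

Left:  (c * a * c * a * c + b * (((c * a) * c) * a + c * a * a * c)) + b * a * b * c * a + g(b * a, c * b, c + (a + a))
  Expand:  a * a * c * c * c + a * a * b * c * c + a * a * b * c * c + a * a * b * b * c + g(a * b, b * c, a + a + c)
  Sort:  a * a * b * b * c + a * a * b * c * c + a * a * b * c * c + a * a * c * c * c + g(a * b, b * c, a + a + c)
Right:  (((a * (a * c) * c * c + g(a * b, c * b, a + c + a)) + c * b * a * a * c) + a * c * c * b * a) + b * a * c * a * b
  Flatten:  a * a * c * c * c + g(a * b, b * c, a + a + c) + a * a * b * c * c + a * a * b * c * c + a * a * b * b * c
  Sort:  a * a * b * b * c + a * a * b * c * c + a * a * b * c * c + a * a * c * c * c + g(a * b, b * c, a + a + c)

Answer: yes — both canonical forms are a * a * b * b * c + a * a * b * c * c + a * a * b * c * c + a * a * c * c * c + g(a * b, b * c, a + a + c)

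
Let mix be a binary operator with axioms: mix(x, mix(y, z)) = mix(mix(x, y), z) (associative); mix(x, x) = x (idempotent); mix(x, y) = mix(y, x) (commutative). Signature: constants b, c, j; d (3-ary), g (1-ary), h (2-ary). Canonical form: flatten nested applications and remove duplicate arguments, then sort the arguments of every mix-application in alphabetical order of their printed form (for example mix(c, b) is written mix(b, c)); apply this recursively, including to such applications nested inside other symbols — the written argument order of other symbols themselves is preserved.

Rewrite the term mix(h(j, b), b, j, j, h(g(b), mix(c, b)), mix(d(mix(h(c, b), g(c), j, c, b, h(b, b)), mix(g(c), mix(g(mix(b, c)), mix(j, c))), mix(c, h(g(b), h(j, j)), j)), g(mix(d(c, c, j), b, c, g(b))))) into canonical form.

Un-nest:  mix(h(j, b), b, j, j, h(g(b), mix(c, b)), d(mix(h(c, b), g(c), j, c, b, h(b, b)), mix(g(c), mix(g(mix(b, c)), mix(j, c))), mix(c, h(g(b), h(j, j)), j)), g(mix(d(c, c, j), b, c, g(b))))
Canonicalize subterm:  h(g(b), mix(c, b))  →  h(g(b), mix(b, c))
Inside:  d(mix(h(c, b), g(c), j, c, b, h(b, b)), mix(g(c), mix(g(mix(b, c)), mix(j, c))), mix(c, h(g(b), h(j, j)), j))  →  d(mix(b, c, g(c), h(b, b), h(c, b), j), mix(c, g(c), g(mix(b, c)), j), mix(c, h(g(b), h(j, j)), j))
Inside:  g(mix(d(c, c, j), b, c, g(b)))  →  g(mix(b, c, d(c, c, j), g(b)))
Drop duplicates:  drop duplicate j
Sort:  mix(b, d(mix(b, c, g(c), h(b, b), h(c, b), j), mix(c, g(c), g(mix(b, c)), j), mix(c, h(g(b), h(j, j)), j)), g(mix(b, c, d(c, c, j), g(b))), h(g(b), mix(b, c)), h(j, b), j)

Answer: mix(b, d(mix(b, c, g(c), h(b, b), h(c, b), j), mix(c, g(c), g(mix(b, c)), j), mix(c, h(g(b), h(j, j)), j)), g(mix(b, c, d(c, c, j), g(b))), h(g(b), mix(b, c)), h(j, b), j)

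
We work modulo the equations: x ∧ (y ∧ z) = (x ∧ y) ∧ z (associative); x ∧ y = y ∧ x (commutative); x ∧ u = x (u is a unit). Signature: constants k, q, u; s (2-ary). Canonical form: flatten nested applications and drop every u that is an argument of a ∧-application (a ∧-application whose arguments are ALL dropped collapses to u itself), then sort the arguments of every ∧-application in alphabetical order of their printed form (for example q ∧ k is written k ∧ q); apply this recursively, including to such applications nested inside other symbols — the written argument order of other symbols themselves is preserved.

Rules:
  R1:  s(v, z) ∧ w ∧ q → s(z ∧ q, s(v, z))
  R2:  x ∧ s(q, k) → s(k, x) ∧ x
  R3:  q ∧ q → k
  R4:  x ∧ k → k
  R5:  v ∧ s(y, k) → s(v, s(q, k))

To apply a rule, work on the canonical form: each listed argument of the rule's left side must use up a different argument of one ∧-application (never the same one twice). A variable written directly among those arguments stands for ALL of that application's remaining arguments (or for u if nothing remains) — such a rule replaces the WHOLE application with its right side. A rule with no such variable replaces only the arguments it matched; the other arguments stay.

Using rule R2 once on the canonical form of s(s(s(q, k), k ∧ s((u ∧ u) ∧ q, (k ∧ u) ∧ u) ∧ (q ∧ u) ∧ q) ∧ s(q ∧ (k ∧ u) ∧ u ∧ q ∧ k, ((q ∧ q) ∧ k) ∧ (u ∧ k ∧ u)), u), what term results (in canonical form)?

Answer: s(s(k ∧ k ∧ q ∧ q, k ∧ k ∧ q ∧ q) ∧ s(s(q, k), k ∧ q ∧ q ∧ s(k, k ∧ q ∧ q)), u)

Derivation:
Canonical form:  s(s(k ∧ k ∧ q ∧ q, k ∧ k ∧ q ∧ q) ∧ s(s(q, k), k ∧ q ∧ q ∧ s(q, k)), u)
Match R2:  consume s(q, k);  x := k ∧ q ∧ q
The variable takes the whole remainder — replace the entire application.
New term:  s(s(k ∧ k ∧ q ∧ q, k ∧ k ∧ q ∧ q) ∧ s(s(q, k), k ∧ q ∧ q ∧ s(k, k ∧ q ∧ q)), u)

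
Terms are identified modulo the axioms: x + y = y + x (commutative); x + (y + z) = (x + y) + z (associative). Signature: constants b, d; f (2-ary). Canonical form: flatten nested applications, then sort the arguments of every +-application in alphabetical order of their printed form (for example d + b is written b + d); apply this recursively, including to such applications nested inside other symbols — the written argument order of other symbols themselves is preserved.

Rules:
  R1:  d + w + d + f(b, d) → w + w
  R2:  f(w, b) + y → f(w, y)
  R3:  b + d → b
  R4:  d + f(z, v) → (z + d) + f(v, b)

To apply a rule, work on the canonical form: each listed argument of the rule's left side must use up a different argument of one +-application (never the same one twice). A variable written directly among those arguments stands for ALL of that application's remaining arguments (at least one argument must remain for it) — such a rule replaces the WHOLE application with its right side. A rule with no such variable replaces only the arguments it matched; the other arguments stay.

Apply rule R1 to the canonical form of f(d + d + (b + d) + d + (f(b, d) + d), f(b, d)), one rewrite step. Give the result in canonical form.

Canonical form:  f(b + d + d + d + d + d + f(b, d), f(b, d))
Apply R1:  consuming d, d, f(b, d);  w := b + d + d + d
The extension variable absorbs all remaining arguments, so the whole application is rewritten.
Giving:  f(b + b + d + d + d + d + d + d, f(b, d))

Answer: f(b + b + d + d + d + d + d + d, f(b, d))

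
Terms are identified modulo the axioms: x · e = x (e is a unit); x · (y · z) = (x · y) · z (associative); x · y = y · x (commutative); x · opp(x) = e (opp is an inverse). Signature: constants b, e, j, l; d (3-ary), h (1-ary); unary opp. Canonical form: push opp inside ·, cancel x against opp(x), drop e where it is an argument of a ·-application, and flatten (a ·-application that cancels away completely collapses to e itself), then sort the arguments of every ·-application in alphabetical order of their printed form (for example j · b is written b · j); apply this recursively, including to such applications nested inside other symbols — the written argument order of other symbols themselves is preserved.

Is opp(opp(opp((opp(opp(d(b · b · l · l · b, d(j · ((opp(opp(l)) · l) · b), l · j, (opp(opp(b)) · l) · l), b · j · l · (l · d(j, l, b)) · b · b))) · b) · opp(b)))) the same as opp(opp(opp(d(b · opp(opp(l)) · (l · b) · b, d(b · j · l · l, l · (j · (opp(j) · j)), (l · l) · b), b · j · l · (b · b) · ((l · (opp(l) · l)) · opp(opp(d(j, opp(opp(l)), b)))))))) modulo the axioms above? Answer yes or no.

Left:  opp(opp(opp((opp(opp(d(b · b · l · l · b, d(j · ((opp(opp(l)) · l) · b), l · j, (opp(opp(b)) · l) · l), b · j · l · (l · d(j, l, b)) · b · b))) · b) · opp(b))))
  Push opp inside:  distribute opp over · and collapse double opp
  Inverses cancel:  b cancels
  Combine occurrences:  opp(d(b · b · b · l · l, d(b · j · l · l, j · l, b · l · l), b · b · b · d(j, l, b) · j · l · l))
Right:  opp(opp(opp(d(b · opp(opp(l)) · (l · b) · b, d(b · j · l · l, l · (j · (opp(j) · j)), (l · l) · b), b · j · l · (b · b) · ((l · (opp(l) · l)) · opp(opp(d(j, opp(opp(l)), b))))))))
  Push opp inside:  distribute opp over · and collapse double opp
  Combine occurrences:  opp(d(b · b · b · l · l, d(b · j · l · l, j · l, b · l · l), b · b · b · d(j, l, b) · j · l · l))

Answer: yes — both canonical forms are opp(d(b · b · b · l · l, d(b · j · l · l, j · l, b · l · l), b · b · b · d(j, l, b) · j · l · l))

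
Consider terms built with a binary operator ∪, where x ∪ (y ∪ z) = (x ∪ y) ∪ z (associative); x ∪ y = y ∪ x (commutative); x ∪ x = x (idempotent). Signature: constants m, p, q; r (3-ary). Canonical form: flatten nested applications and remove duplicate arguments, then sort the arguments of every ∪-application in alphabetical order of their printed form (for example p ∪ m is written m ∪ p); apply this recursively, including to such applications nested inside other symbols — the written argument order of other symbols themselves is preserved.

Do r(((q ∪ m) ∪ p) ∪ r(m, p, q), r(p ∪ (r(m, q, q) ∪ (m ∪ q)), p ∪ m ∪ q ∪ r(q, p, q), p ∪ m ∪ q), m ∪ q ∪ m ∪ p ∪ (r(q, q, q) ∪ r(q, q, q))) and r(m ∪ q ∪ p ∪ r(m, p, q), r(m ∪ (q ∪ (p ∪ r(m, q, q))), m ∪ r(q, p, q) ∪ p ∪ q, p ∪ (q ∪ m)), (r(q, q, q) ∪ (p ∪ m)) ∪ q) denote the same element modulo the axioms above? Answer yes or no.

Answer: yes — both canonical forms are r(m ∪ p ∪ q ∪ r(m, p, q), r(m ∪ p ∪ q ∪ r(m, q, q), m ∪ p ∪ q ∪ r(q, p, q), m ∪ p ∪ q), m ∪ p ∪ q ∪ r(q, q, q))

Derivation:
Left:  r(((q ∪ m) ∪ p) ∪ r(m, p, q), r(p ∪ (r(m, q, q) ∪ (m ∪ q)), p ∪ m ∪ q ∪ r(q, p, q), p ∪ m ∪ q), m ∪ q ∪ m ∪ p ∪ (r(q, q, q) ∪ r(q, q, q)))
  Work inside:  m ∪ q ∪ m ∪ p ∪ (r(q, q, q) ∪ r(q, q, q))
  Flatten:  m ∪ q ∪ m ∪ p ∪ r(q, q, q) ∪ r(q, q, q)
  Drop duplicates:  drop duplicate m, r(q, q, q)
  Order the arguments:  m ∪ p ∪ q ∪ r(q, q, q)
  Put back:  r(m ∪ p ∪ q ∪ r(m, p, q), r(m ∪ p ∪ q ∪ r(m, q, q), m ∪ p ∪ q ∪ r(q, p, q), m ∪ p ∪ q), m ∪ p ∪ q ∪ r(q, q, q))
Right:  r(m ∪ q ∪ p ∪ r(m, p, q), r(m ∪ (q ∪ (p ∪ r(m, q, q))), m ∪ r(q, p, q) ∪ p ∪ q, p ∪ (q ∪ m)), (r(q, q, q) ∪ (p ∪ m)) ∪ q)
  Descend into:  (r(q, q, q) ∪ (p ∪ m)) ∪ q
  Un-nest:  r(q, q, q) ∪ p ∪ m ∪ q
  Order the arguments:  m ∪ p ∪ q ∪ r(q, q, q)
  Reassemble:  r(m ∪ p ∪ q ∪ r(m, p, q), r(m ∪ p ∪ q ∪ r(m, q, q), m ∪ p ∪ q ∪ r(q, p, q), m ∪ p ∪ q), m ∪ p ∪ q ∪ r(q, q, q))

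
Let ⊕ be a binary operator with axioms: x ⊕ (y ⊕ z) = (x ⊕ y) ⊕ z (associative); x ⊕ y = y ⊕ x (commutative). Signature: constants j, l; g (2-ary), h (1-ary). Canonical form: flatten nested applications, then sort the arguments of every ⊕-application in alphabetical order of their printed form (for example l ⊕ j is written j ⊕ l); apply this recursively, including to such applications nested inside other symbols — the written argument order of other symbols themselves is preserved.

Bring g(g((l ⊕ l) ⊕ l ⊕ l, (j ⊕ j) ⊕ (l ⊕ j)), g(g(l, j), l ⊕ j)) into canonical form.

Focus inside:  (j ⊕ j) ⊕ (l ⊕ j)
Un-nest:  j ⊕ j ⊕ l ⊕ j
Sort:  j ⊕ j ⊕ j ⊕ l
Reassemble:  g(g(l ⊕ l ⊕ l ⊕ l, j ⊕ j ⊕ j ⊕ l), g(g(l, j), j ⊕ l))

Answer: g(g(l ⊕ l ⊕ l ⊕ l, j ⊕ j ⊕ j ⊕ l), g(g(l, j), j ⊕ l))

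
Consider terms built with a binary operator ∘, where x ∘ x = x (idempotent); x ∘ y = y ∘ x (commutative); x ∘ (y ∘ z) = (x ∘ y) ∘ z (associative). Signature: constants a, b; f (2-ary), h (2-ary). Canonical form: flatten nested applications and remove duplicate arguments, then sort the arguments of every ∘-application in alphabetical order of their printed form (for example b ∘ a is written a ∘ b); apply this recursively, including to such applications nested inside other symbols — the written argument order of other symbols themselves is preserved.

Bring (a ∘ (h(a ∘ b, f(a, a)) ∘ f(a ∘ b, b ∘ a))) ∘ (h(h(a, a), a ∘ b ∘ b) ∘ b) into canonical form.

Answer: a ∘ b ∘ f(a ∘ b, a ∘ b) ∘ h(a ∘ b, f(a, a)) ∘ h(h(a, a), a ∘ b)

Derivation:
Flatten:  a ∘ h(a ∘ b, f(a, a)) ∘ f(a ∘ b, b ∘ a) ∘ h(h(a, a), a ∘ b ∘ b) ∘ b
Inside:  f(a ∘ b, b ∘ a)  →  f(a ∘ b, a ∘ b)
Canonicalize subterm:  h(h(a, a), a ∘ b ∘ b)  →  h(h(a, a), a ∘ b)
Sort arguments:  a ∘ b ∘ f(a ∘ b, a ∘ b) ∘ h(a ∘ b, f(a, a)) ∘ h(h(a, a), a ∘ b)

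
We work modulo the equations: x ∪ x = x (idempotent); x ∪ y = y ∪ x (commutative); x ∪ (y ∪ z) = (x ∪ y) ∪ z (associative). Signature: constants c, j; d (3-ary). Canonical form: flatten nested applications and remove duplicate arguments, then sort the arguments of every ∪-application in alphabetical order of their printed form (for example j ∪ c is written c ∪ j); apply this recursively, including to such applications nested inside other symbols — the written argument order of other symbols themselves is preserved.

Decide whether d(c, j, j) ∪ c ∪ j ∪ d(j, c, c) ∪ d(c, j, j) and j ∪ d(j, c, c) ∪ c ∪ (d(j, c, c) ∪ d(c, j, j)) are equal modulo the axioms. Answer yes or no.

Answer: yes — both canonical forms are c ∪ d(c, j, j) ∪ d(j, c, c) ∪ j

Derivation:
Left:  d(c, j, j) ∪ c ∪ j ∪ d(j, c, c) ∪ d(c, j, j)
  Drop duplicates:  drop duplicate d(c, j, j)
  Sort:  c ∪ d(c, j, j) ∪ d(j, c, c) ∪ j
Right:  j ∪ d(j, c, c) ∪ c ∪ (d(j, c, c) ∪ d(c, j, j))
  Merge nested applications:  j ∪ d(j, c, c) ∪ c ∪ d(j, c, c) ∪ d(c, j, j)
  Drop duplicates:  drop duplicate d(j, c, c)
  Sort arguments:  c ∪ d(c, j, j) ∪ d(j, c, c) ∪ j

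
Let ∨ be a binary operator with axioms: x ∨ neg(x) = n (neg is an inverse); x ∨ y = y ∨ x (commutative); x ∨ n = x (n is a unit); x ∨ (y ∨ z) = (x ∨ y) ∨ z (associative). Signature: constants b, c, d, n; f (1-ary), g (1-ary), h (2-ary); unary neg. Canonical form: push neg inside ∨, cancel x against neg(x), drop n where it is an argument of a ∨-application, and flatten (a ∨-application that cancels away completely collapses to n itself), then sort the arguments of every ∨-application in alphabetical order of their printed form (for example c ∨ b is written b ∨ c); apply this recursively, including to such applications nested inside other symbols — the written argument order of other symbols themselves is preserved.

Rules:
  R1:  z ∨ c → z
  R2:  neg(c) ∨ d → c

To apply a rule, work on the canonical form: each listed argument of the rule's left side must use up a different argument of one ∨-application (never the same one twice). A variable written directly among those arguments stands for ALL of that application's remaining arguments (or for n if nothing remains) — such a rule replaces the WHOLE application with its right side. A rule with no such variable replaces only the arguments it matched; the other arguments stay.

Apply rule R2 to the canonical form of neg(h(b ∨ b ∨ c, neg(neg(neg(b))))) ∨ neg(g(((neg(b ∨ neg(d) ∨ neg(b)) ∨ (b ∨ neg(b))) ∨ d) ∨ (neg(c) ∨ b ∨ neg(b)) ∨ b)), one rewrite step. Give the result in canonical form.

Canonical form:  neg(g(b ∨ d ∨ d ∨ neg(c))) ∨ neg(h(b ∨ b ∨ c, neg(b)))
Match R2:  consume d, neg(c)
New term:  neg(g(b ∨ c ∨ d)) ∨ neg(h(b ∨ b ∨ c, neg(b)))

Answer: neg(g(b ∨ c ∨ d)) ∨ neg(h(b ∨ b ∨ c, neg(b)))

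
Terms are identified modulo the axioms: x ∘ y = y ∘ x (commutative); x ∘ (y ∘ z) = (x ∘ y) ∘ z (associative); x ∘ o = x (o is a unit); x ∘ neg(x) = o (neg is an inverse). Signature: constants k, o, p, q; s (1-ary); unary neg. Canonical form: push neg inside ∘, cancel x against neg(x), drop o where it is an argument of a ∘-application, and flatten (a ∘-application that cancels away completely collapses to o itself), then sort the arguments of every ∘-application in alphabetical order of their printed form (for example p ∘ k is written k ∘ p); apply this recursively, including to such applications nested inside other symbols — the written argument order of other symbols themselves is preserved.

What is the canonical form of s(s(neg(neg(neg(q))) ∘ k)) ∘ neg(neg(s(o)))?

Push neg inside:  distribute neg over ∘ and collapse double neg
Collect terms:  s(s(k ∘ neg(q))) ∘ s(o)
Sort:  s(o) ∘ s(s(k ∘ neg(q)))

Answer: s(o) ∘ s(s(k ∘ neg(q)))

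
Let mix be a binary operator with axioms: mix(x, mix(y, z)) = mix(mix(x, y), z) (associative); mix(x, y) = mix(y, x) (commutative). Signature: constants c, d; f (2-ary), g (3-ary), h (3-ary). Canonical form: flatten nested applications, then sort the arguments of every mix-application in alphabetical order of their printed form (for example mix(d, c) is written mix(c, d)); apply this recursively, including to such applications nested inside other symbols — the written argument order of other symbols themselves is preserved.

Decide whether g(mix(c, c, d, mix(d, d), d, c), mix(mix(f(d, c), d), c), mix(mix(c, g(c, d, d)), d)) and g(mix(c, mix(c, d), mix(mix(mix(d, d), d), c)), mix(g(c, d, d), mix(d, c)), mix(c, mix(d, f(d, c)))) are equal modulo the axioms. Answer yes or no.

Answer: no — g(mix(c, c, c, d, d, d, d), mix(c, d, f(d, c)), mix(c, d, g(c, d, d))) vs g(mix(c, c, c, d, d, d, d), mix(c, d, g(c, d, d)), mix(c, d, f(d, c)))

Derivation:
Left:  g(mix(c, c, d, mix(d, d), d, c), mix(mix(f(d, c), d), c), mix(mix(c, g(c, d, d)), d))
  Descend into:  mix(c, c, d, mix(d, d), d, c)
  Merge nested applications:  mix(c, c, d, d, d, d, c)
  Order the arguments:  mix(c, c, c, d, d, d, d)
  Rebuild:  g(mix(c, c, c, d, d, d, d), mix(c, d, f(d, c)), mix(c, d, g(c, d, d)))
Right:  g(mix(c, mix(c, d), mix(mix(mix(d, d), d), c)), mix(g(c, d, d), mix(d, c)), mix(c, mix(d, f(d, c))))
  Descend into:  mix(c, mix(c, d), mix(mix(mix(d, d), d), c))
  Merge nested applications:  mix(c, c, d, d, d, d, c)
  Sort:  mix(c, c, c, d, d, d, d)
  Rebuild:  g(mix(c, c, c, d, d, d, d), mix(c, d, g(c, d, d)), mix(c, d, f(d, c)))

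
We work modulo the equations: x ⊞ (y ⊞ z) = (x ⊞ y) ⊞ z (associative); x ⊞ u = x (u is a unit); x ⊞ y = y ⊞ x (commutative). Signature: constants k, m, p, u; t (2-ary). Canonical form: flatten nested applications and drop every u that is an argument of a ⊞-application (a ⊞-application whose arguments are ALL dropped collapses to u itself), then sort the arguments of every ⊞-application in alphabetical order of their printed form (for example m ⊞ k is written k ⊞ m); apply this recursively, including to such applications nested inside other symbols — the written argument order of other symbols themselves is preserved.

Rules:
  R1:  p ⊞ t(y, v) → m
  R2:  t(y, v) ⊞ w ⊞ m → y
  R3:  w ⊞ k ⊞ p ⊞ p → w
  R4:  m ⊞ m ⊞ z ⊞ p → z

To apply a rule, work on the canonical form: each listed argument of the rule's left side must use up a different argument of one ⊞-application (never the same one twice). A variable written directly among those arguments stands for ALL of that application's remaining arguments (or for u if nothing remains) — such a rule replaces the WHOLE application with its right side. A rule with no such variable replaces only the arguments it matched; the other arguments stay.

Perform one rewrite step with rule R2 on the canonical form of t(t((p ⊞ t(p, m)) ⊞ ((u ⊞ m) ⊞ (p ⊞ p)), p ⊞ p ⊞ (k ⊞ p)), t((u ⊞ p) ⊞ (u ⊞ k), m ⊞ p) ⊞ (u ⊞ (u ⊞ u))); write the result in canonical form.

Canonical form:  t(t(m ⊞ p ⊞ p ⊞ p ⊞ t(p, m), k ⊞ p ⊞ p ⊞ p), t(k ⊞ p, m ⊞ p))
R2 matches:  uses m, t(p, m);  v := m, w := p ⊞ p ⊞ p, y := p
The extension variable absorbs all remaining arguments, so the whole application is rewritten.
New term:  t(t(p, k ⊞ p ⊞ p ⊞ p), t(k ⊞ p, m ⊞ p))

Answer: t(t(p, k ⊞ p ⊞ p ⊞ p), t(k ⊞ p, m ⊞ p))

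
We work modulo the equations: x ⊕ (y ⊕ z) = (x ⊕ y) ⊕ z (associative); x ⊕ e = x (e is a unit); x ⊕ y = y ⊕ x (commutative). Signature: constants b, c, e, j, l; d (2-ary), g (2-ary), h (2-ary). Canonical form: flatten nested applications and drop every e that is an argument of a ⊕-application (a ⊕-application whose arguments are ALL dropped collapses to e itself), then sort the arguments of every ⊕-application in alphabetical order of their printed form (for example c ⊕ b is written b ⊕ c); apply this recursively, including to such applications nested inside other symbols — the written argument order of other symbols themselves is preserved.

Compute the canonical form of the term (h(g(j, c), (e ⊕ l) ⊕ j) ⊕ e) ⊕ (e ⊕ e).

Flatten:  h(g(j, c), (e ⊕ l) ⊕ j) ⊕ e ⊕ e ⊕ e
Canonicalize subterm:  h(g(j, c), (e ⊕ l) ⊕ j)  →  h(g(j, c), j ⊕ l)
Units out:  drop e (×3)
Order the arguments:  h(g(j, c), j ⊕ l)

Answer: h(g(j, c), j ⊕ l)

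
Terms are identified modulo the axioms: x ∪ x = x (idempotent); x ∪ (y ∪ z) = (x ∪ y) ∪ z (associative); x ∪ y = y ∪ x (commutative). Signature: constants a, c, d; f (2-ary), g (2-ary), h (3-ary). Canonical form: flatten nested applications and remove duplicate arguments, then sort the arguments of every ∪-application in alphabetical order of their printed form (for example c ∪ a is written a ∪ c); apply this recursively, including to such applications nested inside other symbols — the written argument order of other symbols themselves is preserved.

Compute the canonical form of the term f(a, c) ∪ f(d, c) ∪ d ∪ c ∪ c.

Idempotence:  drop duplicate c
Sort:  c ∪ d ∪ f(a, c) ∪ f(d, c)

Answer: c ∪ d ∪ f(a, c) ∪ f(d, c)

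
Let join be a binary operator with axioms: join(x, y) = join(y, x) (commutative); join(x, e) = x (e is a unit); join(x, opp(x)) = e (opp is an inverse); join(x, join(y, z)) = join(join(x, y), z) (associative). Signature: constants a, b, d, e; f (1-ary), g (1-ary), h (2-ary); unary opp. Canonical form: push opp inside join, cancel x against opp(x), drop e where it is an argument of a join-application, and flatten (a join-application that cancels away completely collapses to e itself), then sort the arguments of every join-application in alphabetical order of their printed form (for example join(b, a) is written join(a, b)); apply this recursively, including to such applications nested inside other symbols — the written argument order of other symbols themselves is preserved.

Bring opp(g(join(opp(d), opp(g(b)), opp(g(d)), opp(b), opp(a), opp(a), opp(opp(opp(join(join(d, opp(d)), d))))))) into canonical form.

Push opp inside:  distribute opp over join and collapse double opp
Collect:  opp(g(join(opp(a), opp(a), opp(b), opp(d), opp(d), opp(g(b)), opp(g(d)))))

Answer: opp(g(join(opp(a), opp(a), opp(b), opp(d), opp(d), opp(g(b)), opp(g(d)))))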